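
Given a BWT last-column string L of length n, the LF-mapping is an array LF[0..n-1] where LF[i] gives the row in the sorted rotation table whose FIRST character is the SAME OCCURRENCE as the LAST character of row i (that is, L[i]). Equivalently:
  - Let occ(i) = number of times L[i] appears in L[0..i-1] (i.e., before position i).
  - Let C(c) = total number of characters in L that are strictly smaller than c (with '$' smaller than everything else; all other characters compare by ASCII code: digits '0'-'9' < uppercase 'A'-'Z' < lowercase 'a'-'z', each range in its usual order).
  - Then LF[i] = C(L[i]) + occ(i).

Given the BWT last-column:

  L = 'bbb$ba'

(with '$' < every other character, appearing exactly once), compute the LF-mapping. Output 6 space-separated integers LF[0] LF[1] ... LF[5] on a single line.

Answer: 2 3 4 0 5 1

Derivation:
Char counts: '$':1, 'a':1, 'b':4
C (first-col start): C('$')=0, C('a')=1, C('b')=2
L[0]='b': occ=0, LF[0]=C('b')+0=2+0=2
L[1]='b': occ=1, LF[1]=C('b')+1=2+1=3
L[2]='b': occ=2, LF[2]=C('b')+2=2+2=4
L[3]='$': occ=0, LF[3]=C('$')+0=0+0=0
L[4]='b': occ=3, LF[4]=C('b')+3=2+3=5
L[5]='a': occ=0, LF[5]=C('a')+0=1+0=1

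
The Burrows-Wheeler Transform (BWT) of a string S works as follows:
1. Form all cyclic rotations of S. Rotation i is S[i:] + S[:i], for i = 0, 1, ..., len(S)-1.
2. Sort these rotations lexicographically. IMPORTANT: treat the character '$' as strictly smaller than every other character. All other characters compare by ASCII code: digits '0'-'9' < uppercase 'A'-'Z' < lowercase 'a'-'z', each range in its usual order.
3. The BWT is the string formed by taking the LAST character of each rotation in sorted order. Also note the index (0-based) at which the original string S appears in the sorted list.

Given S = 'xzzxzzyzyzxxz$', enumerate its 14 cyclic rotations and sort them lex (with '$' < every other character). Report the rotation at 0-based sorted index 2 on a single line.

All 14 rotations (rotation i = S[i:]+S[:i]):
  rot[0] = xzzxzzyzyzxxz$
  rot[1] = zzxzzyzyzxxz$x
  rot[2] = zxzzyzyzxxz$xz
  rot[3] = xzzyzyzxxz$xzz
  rot[4] = zzyzyzxxz$xzzx
  rot[5] = zyzyzxxz$xzzxz
  rot[6] = yzyzxxz$xzzxzz
  rot[7] = zyzxxz$xzzxzzy
  rot[8] = yzxxz$xzzxzzyz
  rot[9] = zxxz$xzzxzzyzy
  rot[10] = xxz$xzzxzzyzyz
  rot[11] = xz$xzzxzzyzyzx
  rot[12] = z$xzzxzzyzyzxx
  rot[13] = $xzzxzzyzyzxxz
Sorted (with $ < everything):
  sorted[0] = $xzzxzzyzyzxxz
  sorted[1] = xxz$xzzxzzyzyz
  sorted[2] = xz$xzzxzzyzyzx
  sorted[3] = xzzxzzyzyzxxz$
  sorted[4] = xzzyzyzxxz$xzz
  sorted[5] = yzxxz$xzzxzzyz
  sorted[6] = yzyzxxz$xzzxzz
  sorted[7] = z$xzzxzzyzyzxx
  sorted[8] = zxxz$xzzxzzyzy
  sorted[9] = zxzzyzyzxxz$xz
  sorted[10] = zyzxxz$xzzxzzy
  sorted[11] = zyzyzxxz$xzzxz
  sorted[12] = zzxzzyzyzxxz$x
  sorted[13] = zzyzyzxxz$xzzx
sorted[2] = xz$xzzxzzyzyzx

Answer: xz$xzzxzzyzyzx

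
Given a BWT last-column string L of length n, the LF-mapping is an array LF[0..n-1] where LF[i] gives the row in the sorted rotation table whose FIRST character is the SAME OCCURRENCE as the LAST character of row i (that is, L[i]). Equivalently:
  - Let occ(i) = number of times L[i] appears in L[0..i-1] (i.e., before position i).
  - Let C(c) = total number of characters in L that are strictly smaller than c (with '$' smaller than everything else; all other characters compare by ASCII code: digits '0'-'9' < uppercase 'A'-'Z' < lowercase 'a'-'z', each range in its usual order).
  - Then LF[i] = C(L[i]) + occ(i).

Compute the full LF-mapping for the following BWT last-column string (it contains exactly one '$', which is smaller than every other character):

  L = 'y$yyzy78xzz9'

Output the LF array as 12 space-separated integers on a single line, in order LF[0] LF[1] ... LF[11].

Answer: 5 0 6 7 9 8 1 2 4 10 11 3

Derivation:
Char counts: '$':1, '7':1, '8':1, '9':1, 'x':1, 'y':4, 'z':3
C (first-col start): C('$')=0, C('7')=1, C('8')=2, C('9')=3, C('x')=4, C('y')=5, C('z')=9
L[0]='y': occ=0, LF[0]=C('y')+0=5+0=5
L[1]='$': occ=0, LF[1]=C('$')+0=0+0=0
L[2]='y': occ=1, LF[2]=C('y')+1=5+1=6
L[3]='y': occ=2, LF[3]=C('y')+2=5+2=7
L[4]='z': occ=0, LF[4]=C('z')+0=9+0=9
L[5]='y': occ=3, LF[5]=C('y')+3=5+3=8
L[6]='7': occ=0, LF[6]=C('7')+0=1+0=1
L[7]='8': occ=0, LF[7]=C('8')+0=2+0=2
L[8]='x': occ=0, LF[8]=C('x')+0=4+0=4
L[9]='z': occ=1, LF[9]=C('z')+1=9+1=10
L[10]='z': occ=2, LF[10]=C('z')+2=9+2=11
L[11]='9': occ=0, LF[11]=C('9')+0=3+0=3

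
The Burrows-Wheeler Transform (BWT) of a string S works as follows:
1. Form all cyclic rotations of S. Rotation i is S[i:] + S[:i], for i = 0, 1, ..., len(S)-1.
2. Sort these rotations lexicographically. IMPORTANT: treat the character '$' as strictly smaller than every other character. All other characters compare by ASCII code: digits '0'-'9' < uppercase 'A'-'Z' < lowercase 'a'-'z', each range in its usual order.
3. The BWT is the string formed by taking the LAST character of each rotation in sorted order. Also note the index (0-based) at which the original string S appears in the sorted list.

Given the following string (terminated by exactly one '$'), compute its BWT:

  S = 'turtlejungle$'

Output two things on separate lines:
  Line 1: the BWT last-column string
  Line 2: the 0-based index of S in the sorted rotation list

All 13 rotations (rotation i = S[i:]+S[:i]):
  rot[0] = turtlejungle$
  rot[1] = urtlejungle$t
  rot[2] = rtlejungle$tu
  rot[3] = tlejungle$tur
  rot[4] = lejungle$turt
  rot[5] = ejungle$turtl
  rot[6] = jungle$turtle
  rot[7] = ungle$turtlej
  rot[8] = ngle$turtleju
  rot[9] = gle$turtlejun
  rot[10] = le$turtlejung
  rot[11] = e$turtlejungl
  rot[12] = $turtlejungle
Sorted (with $ < everything):
  sorted[0] = $turtlejungle  (last char: 'e')
  sorted[1] = e$turtlejungl  (last char: 'l')
  sorted[2] = ejungle$turtl  (last char: 'l')
  sorted[3] = gle$turtlejun  (last char: 'n')
  sorted[4] = jungle$turtle  (last char: 'e')
  sorted[5] = le$turtlejung  (last char: 'g')
  sorted[6] = lejungle$turt  (last char: 't')
  sorted[7] = ngle$turtleju  (last char: 'u')
  sorted[8] = rtlejungle$tu  (last char: 'u')
  sorted[9] = tlejungle$tur  (last char: 'r')
  sorted[10] = turtlejungle$  (last char: '$')
  sorted[11] = ungle$turtlej  (last char: 'j')
  sorted[12] = urtlejungle$t  (last char: 't')
Last column: ellnegtuur$jt
Original string S is at sorted index 10

Answer: ellnegtuur$jt
10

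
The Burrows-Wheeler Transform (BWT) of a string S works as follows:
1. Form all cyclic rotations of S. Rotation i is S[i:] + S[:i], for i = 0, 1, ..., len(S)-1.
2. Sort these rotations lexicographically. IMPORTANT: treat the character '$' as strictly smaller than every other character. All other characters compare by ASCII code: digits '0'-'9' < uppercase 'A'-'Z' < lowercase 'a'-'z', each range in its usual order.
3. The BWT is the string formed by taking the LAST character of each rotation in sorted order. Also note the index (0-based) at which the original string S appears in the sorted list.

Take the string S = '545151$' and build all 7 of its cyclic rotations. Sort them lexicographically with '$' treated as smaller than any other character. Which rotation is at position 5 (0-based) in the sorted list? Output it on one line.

Answer: 5151$54

Derivation:
All 7 rotations (rotation i = S[i:]+S[:i]):
  rot[0] = 545151$
  rot[1] = 45151$5
  rot[2] = 5151$54
  rot[3] = 151$545
  rot[4] = 51$5451
  rot[5] = 1$54515
  rot[6] = $545151
Sorted (with $ < everything):
  sorted[0] = $545151
  sorted[1] = 1$54515
  sorted[2] = 151$545
  sorted[3] = 45151$5
  sorted[4] = 51$5451
  sorted[5] = 5151$54
  sorted[6] = 545151$
sorted[5] = 5151$54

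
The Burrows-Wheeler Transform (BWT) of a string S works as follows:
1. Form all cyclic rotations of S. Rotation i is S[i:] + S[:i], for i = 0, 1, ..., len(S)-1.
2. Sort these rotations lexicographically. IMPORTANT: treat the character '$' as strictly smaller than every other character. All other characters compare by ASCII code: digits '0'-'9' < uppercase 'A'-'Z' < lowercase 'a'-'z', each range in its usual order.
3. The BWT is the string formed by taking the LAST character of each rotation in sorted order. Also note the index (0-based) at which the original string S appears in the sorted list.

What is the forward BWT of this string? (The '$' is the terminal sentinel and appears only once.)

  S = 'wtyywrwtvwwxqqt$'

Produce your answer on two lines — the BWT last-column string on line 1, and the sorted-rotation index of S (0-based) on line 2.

Answer: txqwqwwtyr$vwwyt
10

Derivation:
All 16 rotations (rotation i = S[i:]+S[:i]):
  rot[0] = wtyywrwtvwwxqqt$
  rot[1] = tyywrwtvwwxqqt$w
  rot[2] = yywrwtvwwxqqt$wt
  rot[3] = ywrwtvwwxqqt$wty
  rot[4] = wrwtvwwxqqt$wtyy
  rot[5] = rwtvwwxqqt$wtyyw
  rot[6] = wtvwwxqqt$wtyywr
  rot[7] = tvwwxqqt$wtyywrw
  rot[8] = vwwxqqt$wtyywrwt
  rot[9] = wwxqqt$wtyywrwtv
  rot[10] = wxqqt$wtyywrwtvw
  rot[11] = xqqt$wtyywrwtvww
  rot[12] = qqt$wtyywrwtvwwx
  rot[13] = qt$wtyywrwtvwwxq
  rot[14] = t$wtyywrwtvwwxqq
  rot[15] = $wtyywrwtvwwxqqt
Sorted (with $ < everything):
  sorted[0] = $wtyywrwtvwwxqqt  (last char: 't')
  sorted[1] = qqt$wtyywrwtvwwx  (last char: 'x')
  sorted[2] = qt$wtyywrwtvwwxq  (last char: 'q')
  sorted[3] = rwtvwwxqqt$wtyyw  (last char: 'w')
  sorted[4] = t$wtyywrwtvwwxqq  (last char: 'q')
  sorted[5] = tvwwxqqt$wtyywrw  (last char: 'w')
  sorted[6] = tyywrwtvwwxqqt$w  (last char: 'w')
  sorted[7] = vwwxqqt$wtyywrwt  (last char: 't')
  sorted[8] = wrwtvwwxqqt$wtyy  (last char: 'y')
  sorted[9] = wtvwwxqqt$wtyywr  (last char: 'r')
  sorted[10] = wtyywrwtvwwxqqt$  (last char: '$')
  sorted[11] = wwxqqt$wtyywrwtv  (last char: 'v')
  sorted[12] = wxqqt$wtyywrwtvw  (last char: 'w')
  sorted[13] = xqqt$wtyywrwtvww  (last char: 'w')
  sorted[14] = ywrwtvwwxqqt$wty  (last char: 'y')
  sorted[15] = yywrwtvwwxqqt$wt  (last char: 't')
Last column: txqwqwwtyr$vwwyt
Original string S is at sorted index 10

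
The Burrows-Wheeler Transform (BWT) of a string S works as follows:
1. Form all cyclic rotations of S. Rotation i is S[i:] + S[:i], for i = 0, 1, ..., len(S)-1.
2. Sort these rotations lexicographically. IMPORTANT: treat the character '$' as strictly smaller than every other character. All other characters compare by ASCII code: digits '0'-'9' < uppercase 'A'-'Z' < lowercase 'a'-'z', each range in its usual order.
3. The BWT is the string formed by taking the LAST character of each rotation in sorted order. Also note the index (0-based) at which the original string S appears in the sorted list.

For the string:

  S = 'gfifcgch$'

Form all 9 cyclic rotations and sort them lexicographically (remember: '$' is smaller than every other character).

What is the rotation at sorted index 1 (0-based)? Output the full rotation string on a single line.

All 9 rotations (rotation i = S[i:]+S[:i]):
  rot[0] = gfifcgch$
  rot[1] = fifcgch$g
  rot[2] = ifcgch$gf
  rot[3] = fcgch$gfi
  rot[4] = cgch$gfif
  rot[5] = gch$gfifc
  rot[6] = ch$gfifcg
  rot[7] = h$gfifcgc
  rot[8] = $gfifcgch
Sorted (with $ < everything):
  sorted[0] = $gfifcgch
  sorted[1] = cgch$gfif
  sorted[2] = ch$gfifcg
  sorted[3] = fcgch$gfi
  sorted[4] = fifcgch$g
  sorted[5] = gch$gfifc
  sorted[6] = gfifcgch$
  sorted[7] = h$gfifcgc
  sorted[8] = ifcgch$gf
sorted[1] = cgch$gfif

Answer: cgch$gfif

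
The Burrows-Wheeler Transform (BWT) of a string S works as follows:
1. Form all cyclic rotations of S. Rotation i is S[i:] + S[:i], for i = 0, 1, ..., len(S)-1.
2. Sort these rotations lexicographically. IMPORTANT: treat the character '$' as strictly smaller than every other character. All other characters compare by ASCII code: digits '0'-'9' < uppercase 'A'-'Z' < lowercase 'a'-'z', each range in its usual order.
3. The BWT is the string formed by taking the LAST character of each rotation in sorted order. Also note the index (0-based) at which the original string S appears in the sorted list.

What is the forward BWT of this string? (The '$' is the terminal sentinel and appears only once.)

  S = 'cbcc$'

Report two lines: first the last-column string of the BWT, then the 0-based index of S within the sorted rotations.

All 5 rotations (rotation i = S[i:]+S[:i]):
  rot[0] = cbcc$
  rot[1] = bcc$c
  rot[2] = cc$cb
  rot[3] = c$cbc
  rot[4] = $cbcc
Sorted (with $ < everything):
  sorted[0] = $cbcc  (last char: 'c')
  sorted[1] = bcc$c  (last char: 'c')
  sorted[2] = c$cbc  (last char: 'c')
  sorted[3] = cbcc$  (last char: '$')
  sorted[4] = cc$cb  (last char: 'b')
Last column: ccc$b
Original string S is at sorted index 3

Answer: ccc$b
3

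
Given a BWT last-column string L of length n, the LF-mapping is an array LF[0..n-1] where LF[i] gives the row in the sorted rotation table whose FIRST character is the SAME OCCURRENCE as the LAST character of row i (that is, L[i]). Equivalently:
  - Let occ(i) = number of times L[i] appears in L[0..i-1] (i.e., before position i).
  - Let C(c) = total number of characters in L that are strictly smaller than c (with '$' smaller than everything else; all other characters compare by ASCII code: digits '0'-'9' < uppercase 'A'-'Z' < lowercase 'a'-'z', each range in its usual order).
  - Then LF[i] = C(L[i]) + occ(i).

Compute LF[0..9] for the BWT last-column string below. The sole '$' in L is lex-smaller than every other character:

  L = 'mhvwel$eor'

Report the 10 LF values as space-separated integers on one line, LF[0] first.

Answer: 5 3 8 9 1 4 0 2 6 7

Derivation:
Char counts: '$':1, 'e':2, 'h':1, 'l':1, 'm':1, 'o':1, 'r':1, 'v':1, 'w':1
C (first-col start): C('$')=0, C('e')=1, C('h')=3, C('l')=4, C('m')=5, C('o')=6, C('r')=7, C('v')=8, C('w')=9
L[0]='m': occ=0, LF[0]=C('m')+0=5+0=5
L[1]='h': occ=0, LF[1]=C('h')+0=3+0=3
L[2]='v': occ=0, LF[2]=C('v')+0=8+0=8
L[3]='w': occ=0, LF[3]=C('w')+0=9+0=9
L[4]='e': occ=0, LF[4]=C('e')+0=1+0=1
L[5]='l': occ=0, LF[5]=C('l')+0=4+0=4
L[6]='$': occ=0, LF[6]=C('$')+0=0+0=0
L[7]='e': occ=1, LF[7]=C('e')+1=1+1=2
L[8]='o': occ=0, LF[8]=C('o')+0=6+0=6
L[9]='r': occ=0, LF[9]=C('r')+0=7+0=7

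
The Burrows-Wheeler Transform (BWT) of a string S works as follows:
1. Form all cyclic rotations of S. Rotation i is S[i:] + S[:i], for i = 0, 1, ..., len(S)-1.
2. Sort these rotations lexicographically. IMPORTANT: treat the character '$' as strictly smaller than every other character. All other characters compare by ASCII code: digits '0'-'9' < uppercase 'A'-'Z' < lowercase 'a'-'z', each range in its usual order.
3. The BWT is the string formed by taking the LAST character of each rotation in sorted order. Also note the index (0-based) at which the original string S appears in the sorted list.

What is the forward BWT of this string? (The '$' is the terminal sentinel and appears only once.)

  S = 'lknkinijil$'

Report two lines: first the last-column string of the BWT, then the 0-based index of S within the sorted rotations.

Answer: lnjkinli$ik
8

Derivation:
All 11 rotations (rotation i = S[i:]+S[:i]):
  rot[0] = lknkinijil$
  rot[1] = knkinijil$l
  rot[2] = nkinijil$lk
  rot[3] = kinijil$lkn
  rot[4] = inijil$lknk
  rot[5] = nijil$lknki
  rot[6] = ijil$lknkin
  rot[7] = jil$lknkini
  rot[8] = il$lknkinij
  rot[9] = l$lknkiniji
  rot[10] = $lknkinijil
Sorted (with $ < everything):
  sorted[0] = $lknkinijil  (last char: 'l')
  sorted[1] = ijil$lknkin  (last char: 'n')
  sorted[2] = il$lknkinij  (last char: 'j')
  sorted[3] = inijil$lknk  (last char: 'k')
  sorted[4] = jil$lknkini  (last char: 'i')
  sorted[5] = kinijil$lkn  (last char: 'n')
  sorted[6] = knkinijil$l  (last char: 'l')
  sorted[7] = l$lknkiniji  (last char: 'i')
  sorted[8] = lknkinijil$  (last char: '$')
  sorted[9] = nijil$lknki  (last char: 'i')
  sorted[10] = nkinijil$lk  (last char: 'k')
Last column: lnjkinli$ik
Original string S is at sorted index 8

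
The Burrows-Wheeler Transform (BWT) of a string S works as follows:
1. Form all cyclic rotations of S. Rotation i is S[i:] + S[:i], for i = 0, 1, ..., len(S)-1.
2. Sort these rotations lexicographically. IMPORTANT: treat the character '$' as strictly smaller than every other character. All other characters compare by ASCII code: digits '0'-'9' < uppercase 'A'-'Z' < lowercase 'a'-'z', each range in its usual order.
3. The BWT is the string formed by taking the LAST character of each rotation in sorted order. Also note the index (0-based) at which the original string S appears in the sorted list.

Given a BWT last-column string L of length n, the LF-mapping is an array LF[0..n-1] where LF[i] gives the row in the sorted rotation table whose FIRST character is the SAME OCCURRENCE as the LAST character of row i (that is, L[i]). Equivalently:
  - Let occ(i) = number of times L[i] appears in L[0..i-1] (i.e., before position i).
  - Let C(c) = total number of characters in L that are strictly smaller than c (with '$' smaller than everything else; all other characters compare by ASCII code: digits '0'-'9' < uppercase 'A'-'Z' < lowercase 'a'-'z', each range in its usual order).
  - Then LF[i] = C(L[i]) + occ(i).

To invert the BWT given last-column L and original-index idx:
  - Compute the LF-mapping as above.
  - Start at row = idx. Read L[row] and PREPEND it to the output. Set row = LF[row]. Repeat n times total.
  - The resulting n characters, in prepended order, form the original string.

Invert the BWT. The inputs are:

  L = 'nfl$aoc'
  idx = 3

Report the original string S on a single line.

LF mapping: 5 3 4 0 1 6 2
Walk LF starting at row 3, prepending L[row]:
  step 1: row=3, L[3]='$', prepend. Next row=LF[3]=0
  step 2: row=0, L[0]='n', prepend. Next row=LF[0]=5
  step 3: row=5, L[5]='o', prepend. Next row=LF[5]=6
  step 4: row=6, L[6]='c', prepend. Next row=LF[6]=2
  step 5: row=2, L[2]='l', prepend. Next row=LF[2]=4
  step 6: row=4, L[4]='a', prepend. Next row=LF[4]=1
  step 7: row=1, L[1]='f', prepend. Next row=LF[1]=3
Reversed output: falcon$

Answer: falcon$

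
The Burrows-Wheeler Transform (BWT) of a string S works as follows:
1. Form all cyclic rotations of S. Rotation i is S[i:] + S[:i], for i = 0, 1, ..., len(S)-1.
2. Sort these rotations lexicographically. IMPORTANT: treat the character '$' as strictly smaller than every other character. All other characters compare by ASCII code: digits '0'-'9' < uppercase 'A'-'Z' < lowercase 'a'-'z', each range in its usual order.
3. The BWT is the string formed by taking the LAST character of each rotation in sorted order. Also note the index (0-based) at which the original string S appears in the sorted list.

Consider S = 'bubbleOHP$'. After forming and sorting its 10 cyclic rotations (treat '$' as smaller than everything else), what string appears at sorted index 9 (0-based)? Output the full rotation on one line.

Answer: ubbleOHP$b

Derivation:
All 10 rotations (rotation i = S[i:]+S[:i]):
  rot[0] = bubbleOHP$
  rot[1] = ubbleOHP$b
  rot[2] = bbleOHP$bu
  rot[3] = bleOHP$bub
  rot[4] = leOHP$bubb
  rot[5] = eOHP$bubbl
  rot[6] = OHP$bubble
  rot[7] = HP$bubbleO
  rot[8] = P$bubbleOH
  rot[9] = $bubbleOHP
Sorted (with $ < everything):
  sorted[0] = $bubbleOHP
  sorted[1] = HP$bubbleO
  sorted[2] = OHP$bubble
  sorted[3] = P$bubbleOH
  sorted[4] = bbleOHP$bu
  sorted[5] = bleOHP$bub
  sorted[6] = bubbleOHP$
  sorted[7] = eOHP$bubbl
  sorted[8] = leOHP$bubb
  sorted[9] = ubbleOHP$b
sorted[9] = ubbleOHP$b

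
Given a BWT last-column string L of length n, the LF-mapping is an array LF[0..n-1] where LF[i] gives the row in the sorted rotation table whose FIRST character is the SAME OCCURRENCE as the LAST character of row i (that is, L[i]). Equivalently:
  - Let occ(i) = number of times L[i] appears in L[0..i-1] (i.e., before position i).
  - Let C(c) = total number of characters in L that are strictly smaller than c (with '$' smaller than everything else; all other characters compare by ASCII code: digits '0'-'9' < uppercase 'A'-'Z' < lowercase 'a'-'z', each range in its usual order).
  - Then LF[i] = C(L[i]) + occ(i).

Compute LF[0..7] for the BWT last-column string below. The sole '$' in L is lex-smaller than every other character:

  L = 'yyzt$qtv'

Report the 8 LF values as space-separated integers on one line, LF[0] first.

Answer: 5 6 7 2 0 1 3 4

Derivation:
Char counts: '$':1, 'q':1, 't':2, 'v':1, 'y':2, 'z':1
C (first-col start): C('$')=0, C('q')=1, C('t')=2, C('v')=4, C('y')=5, C('z')=7
L[0]='y': occ=0, LF[0]=C('y')+0=5+0=5
L[1]='y': occ=1, LF[1]=C('y')+1=5+1=6
L[2]='z': occ=0, LF[2]=C('z')+0=7+0=7
L[3]='t': occ=0, LF[3]=C('t')+0=2+0=2
L[4]='$': occ=0, LF[4]=C('$')+0=0+0=0
L[5]='q': occ=0, LF[5]=C('q')+0=1+0=1
L[6]='t': occ=1, LF[6]=C('t')+1=2+1=3
L[7]='v': occ=0, LF[7]=C('v')+0=4+0=4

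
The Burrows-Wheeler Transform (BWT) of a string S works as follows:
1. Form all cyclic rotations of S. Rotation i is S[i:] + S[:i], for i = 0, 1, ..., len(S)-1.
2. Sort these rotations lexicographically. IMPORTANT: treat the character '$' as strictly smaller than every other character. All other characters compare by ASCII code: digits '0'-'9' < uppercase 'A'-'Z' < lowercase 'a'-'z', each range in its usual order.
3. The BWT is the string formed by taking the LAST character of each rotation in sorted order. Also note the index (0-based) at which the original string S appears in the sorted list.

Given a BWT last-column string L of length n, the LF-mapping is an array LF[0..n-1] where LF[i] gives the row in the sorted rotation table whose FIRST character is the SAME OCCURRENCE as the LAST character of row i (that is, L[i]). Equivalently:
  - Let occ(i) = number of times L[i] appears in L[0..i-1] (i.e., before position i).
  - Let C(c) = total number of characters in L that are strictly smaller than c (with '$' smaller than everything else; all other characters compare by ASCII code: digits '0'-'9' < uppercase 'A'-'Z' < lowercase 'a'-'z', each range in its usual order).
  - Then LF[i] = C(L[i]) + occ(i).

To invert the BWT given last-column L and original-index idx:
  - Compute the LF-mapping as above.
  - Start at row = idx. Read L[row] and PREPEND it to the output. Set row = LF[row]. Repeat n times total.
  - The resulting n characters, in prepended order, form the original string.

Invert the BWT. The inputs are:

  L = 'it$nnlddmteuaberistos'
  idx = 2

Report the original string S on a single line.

LF mapping: 7 17 0 11 12 9 3 4 10 18 5 20 1 2 6 14 8 15 19 13 16
Walk LF starting at row 2, prepending L[row]:
  step 1: row=2, L[2]='$', prepend. Next row=LF[2]=0
  step 2: row=0, L[0]='i', prepend. Next row=LF[0]=7
  step 3: row=7, L[7]='d', prepend. Next row=LF[7]=4
  step 4: row=4, L[4]='n', prepend. Next row=LF[4]=12
  step 5: row=12, L[12]='a', prepend. Next row=LF[12]=1
  step 6: row=1, L[1]='t', prepend. Next row=LF[1]=17
  step 7: row=17, L[17]='s', prepend. Next row=LF[17]=15
  step 8: row=15, L[15]='r', prepend. Next row=LF[15]=14
  step 9: row=14, L[14]='e', prepend. Next row=LF[14]=6
  step 10: row=6, L[6]='d', prepend. Next row=LF[6]=3
  step 11: row=3, L[3]='n', prepend. Next row=LF[3]=11
  step 12: row=11, L[11]='u', prepend. Next row=LF[11]=20
  step 13: row=20, L[20]='s', prepend. Next row=LF[20]=16
  step 14: row=16, L[16]='i', prepend. Next row=LF[16]=8
  step 15: row=8, L[8]='m', prepend. Next row=LF[8]=10
  step 16: row=10, L[10]='e', prepend. Next row=LF[10]=5
  step 17: row=5, L[5]='l', prepend. Next row=LF[5]=9
  step 18: row=9, L[9]='t', prepend. Next row=LF[9]=18
  step 19: row=18, L[18]='t', prepend. Next row=LF[18]=19
  step 20: row=19, L[19]='o', prepend. Next row=LF[19]=13
  step 21: row=13, L[13]='b', prepend. Next row=LF[13]=2
Reversed output: bottlemisunderstandi$

Answer: bottlemisunderstandi$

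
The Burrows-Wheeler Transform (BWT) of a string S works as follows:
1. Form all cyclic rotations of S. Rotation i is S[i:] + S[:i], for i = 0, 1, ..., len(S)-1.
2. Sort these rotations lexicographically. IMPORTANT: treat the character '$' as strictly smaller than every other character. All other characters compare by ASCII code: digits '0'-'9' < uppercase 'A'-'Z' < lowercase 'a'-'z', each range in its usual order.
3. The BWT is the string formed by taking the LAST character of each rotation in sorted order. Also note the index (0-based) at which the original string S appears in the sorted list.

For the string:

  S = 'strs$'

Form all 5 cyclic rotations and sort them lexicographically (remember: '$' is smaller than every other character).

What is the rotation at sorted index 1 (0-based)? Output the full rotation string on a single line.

All 5 rotations (rotation i = S[i:]+S[:i]):
  rot[0] = strs$
  rot[1] = trs$s
  rot[2] = rs$st
  rot[3] = s$str
  rot[4] = $strs
Sorted (with $ < everything):
  sorted[0] = $strs
  sorted[1] = rs$st
  sorted[2] = s$str
  sorted[3] = strs$
  sorted[4] = trs$s
sorted[1] = rs$st

Answer: rs$st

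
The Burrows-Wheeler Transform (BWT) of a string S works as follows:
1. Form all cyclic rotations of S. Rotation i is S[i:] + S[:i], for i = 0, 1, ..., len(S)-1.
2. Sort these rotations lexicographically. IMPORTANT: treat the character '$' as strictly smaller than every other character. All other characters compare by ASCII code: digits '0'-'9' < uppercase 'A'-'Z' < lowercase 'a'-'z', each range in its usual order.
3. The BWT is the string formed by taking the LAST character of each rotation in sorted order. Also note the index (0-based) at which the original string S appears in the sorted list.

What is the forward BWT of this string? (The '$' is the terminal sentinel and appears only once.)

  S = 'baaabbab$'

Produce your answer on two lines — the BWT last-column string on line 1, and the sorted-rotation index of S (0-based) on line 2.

All 9 rotations (rotation i = S[i:]+S[:i]):
  rot[0] = baaabbab$
  rot[1] = aaabbab$b
  rot[2] = aabbab$ba
  rot[3] = abbab$baa
  rot[4] = bbab$baaa
  rot[5] = bab$baaab
  rot[6] = ab$baaabb
  rot[7] = b$baaabba
  rot[8] = $baaabbab
Sorted (with $ < everything):
  sorted[0] = $baaabbab  (last char: 'b')
  sorted[1] = aaabbab$b  (last char: 'b')
  sorted[2] = aabbab$ba  (last char: 'a')
  sorted[3] = ab$baaabb  (last char: 'b')
  sorted[4] = abbab$baa  (last char: 'a')
  sorted[5] = b$baaabba  (last char: 'a')
  sorted[6] = baaabbab$  (last char: '$')
  sorted[7] = bab$baaab  (last char: 'b')
  sorted[8] = bbab$baaa  (last char: 'a')
Last column: bbabaa$ba
Original string S is at sorted index 6

Answer: bbabaa$ba
6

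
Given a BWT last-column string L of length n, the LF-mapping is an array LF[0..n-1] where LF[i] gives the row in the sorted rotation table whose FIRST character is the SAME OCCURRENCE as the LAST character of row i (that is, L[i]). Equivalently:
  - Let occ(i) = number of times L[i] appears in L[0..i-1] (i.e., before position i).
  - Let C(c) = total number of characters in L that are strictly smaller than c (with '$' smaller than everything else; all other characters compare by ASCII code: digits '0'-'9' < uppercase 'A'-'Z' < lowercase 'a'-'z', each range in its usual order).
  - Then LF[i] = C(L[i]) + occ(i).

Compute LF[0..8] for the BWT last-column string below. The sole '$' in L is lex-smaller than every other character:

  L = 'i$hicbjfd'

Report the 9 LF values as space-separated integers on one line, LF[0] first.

Char counts: '$':1, 'b':1, 'c':1, 'd':1, 'f':1, 'h':1, 'i':2, 'j':1
C (first-col start): C('$')=0, C('b')=1, C('c')=2, C('d')=3, C('f')=4, C('h')=5, C('i')=6, C('j')=8
L[0]='i': occ=0, LF[0]=C('i')+0=6+0=6
L[1]='$': occ=0, LF[1]=C('$')+0=0+0=0
L[2]='h': occ=0, LF[2]=C('h')+0=5+0=5
L[3]='i': occ=1, LF[3]=C('i')+1=6+1=7
L[4]='c': occ=0, LF[4]=C('c')+0=2+0=2
L[5]='b': occ=0, LF[5]=C('b')+0=1+0=1
L[6]='j': occ=0, LF[6]=C('j')+0=8+0=8
L[7]='f': occ=0, LF[7]=C('f')+0=4+0=4
L[8]='d': occ=0, LF[8]=C('d')+0=3+0=3

Answer: 6 0 5 7 2 1 8 4 3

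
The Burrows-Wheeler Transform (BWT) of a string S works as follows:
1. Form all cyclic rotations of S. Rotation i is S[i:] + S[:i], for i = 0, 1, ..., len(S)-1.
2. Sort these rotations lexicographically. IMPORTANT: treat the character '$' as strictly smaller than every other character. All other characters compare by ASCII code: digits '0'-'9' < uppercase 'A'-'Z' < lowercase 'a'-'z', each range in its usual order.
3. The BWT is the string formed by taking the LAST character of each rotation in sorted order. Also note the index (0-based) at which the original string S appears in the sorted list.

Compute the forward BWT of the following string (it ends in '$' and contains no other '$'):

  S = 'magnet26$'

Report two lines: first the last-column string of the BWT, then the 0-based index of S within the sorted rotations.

Answer: 6t2mna$ge
6

Derivation:
All 9 rotations (rotation i = S[i:]+S[:i]):
  rot[0] = magnet26$
  rot[1] = agnet26$m
  rot[2] = gnet26$ma
  rot[3] = net26$mag
  rot[4] = et26$magn
  rot[5] = t26$magne
  rot[6] = 26$magnet
  rot[7] = 6$magnet2
  rot[8] = $magnet26
Sorted (with $ < everything):
  sorted[0] = $magnet26  (last char: '6')
  sorted[1] = 26$magnet  (last char: 't')
  sorted[2] = 6$magnet2  (last char: '2')
  sorted[3] = agnet26$m  (last char: 'm')
  sorted[4] = et26$magn  (last char: 'n')
  sorted[5] = gnet26$ma  (last char: 'a')
  sorted[6] = magnet26$  (last char: '$')
  sorted[7] = net26$mag  (last char: 'g')
  sorted[8] = t26$magne  (last char: 'e')
Last column: 6t2mna$ge
Original string S is at sorted index 6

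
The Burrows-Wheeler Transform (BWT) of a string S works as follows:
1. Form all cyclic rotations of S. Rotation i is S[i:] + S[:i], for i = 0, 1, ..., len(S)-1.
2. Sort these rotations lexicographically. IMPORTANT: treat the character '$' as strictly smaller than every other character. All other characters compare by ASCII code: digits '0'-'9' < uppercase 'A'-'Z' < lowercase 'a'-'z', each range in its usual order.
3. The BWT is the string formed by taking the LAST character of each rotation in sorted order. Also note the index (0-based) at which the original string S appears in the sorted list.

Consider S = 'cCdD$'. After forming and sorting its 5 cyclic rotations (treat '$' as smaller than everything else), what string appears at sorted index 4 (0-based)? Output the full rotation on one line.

All 5 rotations (rotation i = S[i:]+S[:i]):
  rot[0] = cCdD$
  rot[1] = CdD$c
  rot[2] = dD$cC
  rot[3] = D$cCd
  rot[4] = $cCdD
Sorted (with $ < everything):
  sorted[0] = $cCdD
  sorted[1] = CdD$c
  sorted[2] = D$cCd
  sorted[3] = cCdD$
  sorted[4] = dD$cC
sorted[4] = dD$cC

Answer: dD$cC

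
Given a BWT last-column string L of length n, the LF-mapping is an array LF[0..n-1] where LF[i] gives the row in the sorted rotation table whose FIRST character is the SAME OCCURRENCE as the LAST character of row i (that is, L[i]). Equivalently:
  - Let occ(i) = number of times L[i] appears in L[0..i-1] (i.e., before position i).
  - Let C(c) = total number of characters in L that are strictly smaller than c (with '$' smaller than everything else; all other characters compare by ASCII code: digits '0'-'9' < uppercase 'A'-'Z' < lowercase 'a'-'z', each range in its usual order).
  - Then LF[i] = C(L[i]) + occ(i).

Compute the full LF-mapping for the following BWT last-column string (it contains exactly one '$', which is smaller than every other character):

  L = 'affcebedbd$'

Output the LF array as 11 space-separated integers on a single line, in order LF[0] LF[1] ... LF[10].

Char counts: '$':1, 'a':1, 'b':2, 'c':1, 'd':2, 'e':2, 'f':2
C (first-col start): C('$')=0, C('a')=1, C('b')=2, C('c')=4, C('d')=5, C('e')=7, C('f')=9
L[0]='a': occ=0, LF[0]=C('a')+0=1+0=1
L[1]='f': occ=0, LF[1]=C('f')+0=9+0=9
L[2]='f': occ=1, LF[2]=C('f')+1=9+1=10
L[3]='c': occ=0, LF[3]=C('c')+0=4+0=4
L[4]='e': occ=0, LF[4]=C('e')+0=7+0=7
L[5]='b': occ=0, LF[5]=C('b')+0=2+0=2
L[6]='e': occ=1, LF[6]=C('e')+1=7+1=8
L[7]='d': occ=0, LF[7]=C('d')+0=5+0=5
L[8]='b': occ=1, LF[8]=C('b')+1=2+1=3
L[9]='d': occ=1, LF[9]=C('d')+1=5+1=6
L[10]='$': occ=0, LF[10]=C('$')+0=0+0=0

Answer: 1 9 10 4 7 2 8 5 3 6 0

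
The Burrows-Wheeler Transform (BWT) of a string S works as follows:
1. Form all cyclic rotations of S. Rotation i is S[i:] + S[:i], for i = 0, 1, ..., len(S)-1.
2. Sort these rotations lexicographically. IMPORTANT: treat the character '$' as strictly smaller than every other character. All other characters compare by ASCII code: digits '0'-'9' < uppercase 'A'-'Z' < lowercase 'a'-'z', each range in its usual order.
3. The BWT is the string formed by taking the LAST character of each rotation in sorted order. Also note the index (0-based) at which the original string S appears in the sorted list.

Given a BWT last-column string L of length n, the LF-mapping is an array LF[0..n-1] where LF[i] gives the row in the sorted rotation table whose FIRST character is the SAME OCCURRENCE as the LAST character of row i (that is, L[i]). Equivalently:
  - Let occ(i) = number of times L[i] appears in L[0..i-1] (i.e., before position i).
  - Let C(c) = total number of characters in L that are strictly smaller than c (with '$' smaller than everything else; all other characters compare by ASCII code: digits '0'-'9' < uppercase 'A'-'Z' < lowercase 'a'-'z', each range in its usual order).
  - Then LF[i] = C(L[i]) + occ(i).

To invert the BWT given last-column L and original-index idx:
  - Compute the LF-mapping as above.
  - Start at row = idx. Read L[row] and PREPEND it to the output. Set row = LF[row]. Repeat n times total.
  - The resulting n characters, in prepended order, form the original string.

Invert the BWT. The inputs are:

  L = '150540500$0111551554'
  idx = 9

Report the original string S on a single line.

LF mapping: 6 13 1 14 11 2 15 3 4 0 5 7 8 9 16 17 10 18 19 12
Walk LF starting at row 9, prepending L[row]:
  step 1: row=9, L[9]='$', prepend. Next row=LF[9]=0
  step 2: row=0, L[0]='1', prepend. Next row=LF[0]=6
  step 3: row=6, L[6]='5', prepend. Next row=LF[6]=15
  step 4: row=15, L[15]='5', prepend. Next row=LF[15]=17
  step 5: row=17, L[17]='5', prepend. Next row=LF[17]=18
  step 6: row=18, L[18]='5', prepend. Next row=LF[18]=19
  step 7: row=19, L[19]='4', prepend. Next row=LF[19]=12
  step 8: row=12, L[12]='1', prepend. Next row=LF[12]=8
  step 9: row=8, L[8]='0', prepend. Next row=LF[8]=4
  step 10: row=4, L[4]='4', prepend. Next row=LF[4]=11
  step 11: row=11, L[11]='1', prepend. Next row=LF[11]=7
  step 12: row=7, L[7]='0', prepend. Next row=LF[7]=3
  step 13: row=3, L[3]='5', prepend. Next row=LF[3]=14
  step 14: row=14, L[14]='5', prepend. Next row=LF[14]=16
  step 15: row=16, L[16]='1', prepend. Next row=LF[16]=10
  step 16: row=10, L[10]='0', prepend. Next row=LF[10]=5
  step 17: row=5, L[5]='0', prepend. Next row=LF[5]=2
  step 18: row=2, L[2]='0', prepend. Next row=LF[2]=1
  step 19: row=1, L[1]='5', prepend. Next row=LF[1]=13
  step 20: row=13, L[13]='1', prepend. Next row=LF[13]=9
Reversed output: 1500015501401455551$

Answer: 1500015501401455551$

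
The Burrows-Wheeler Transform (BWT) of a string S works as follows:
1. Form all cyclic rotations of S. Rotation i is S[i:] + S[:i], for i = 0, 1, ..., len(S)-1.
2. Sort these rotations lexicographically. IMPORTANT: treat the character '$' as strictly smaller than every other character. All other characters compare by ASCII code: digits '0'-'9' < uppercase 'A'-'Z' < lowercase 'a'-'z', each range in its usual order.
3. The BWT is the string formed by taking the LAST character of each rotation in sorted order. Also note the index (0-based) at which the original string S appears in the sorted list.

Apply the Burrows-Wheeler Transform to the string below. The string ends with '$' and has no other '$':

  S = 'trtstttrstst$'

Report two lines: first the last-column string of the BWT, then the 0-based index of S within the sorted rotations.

All 13 rotations (rotation i = S[i:]+S[:i]):
  rot[0] = trtstttrstst$
  rot[1] = rtstttrstst$t
  rot[2] = tstttrstst$tr
  rot[3] = stttrstst$trt
  rot[4] = tttrstst$trts
  rot[5] = ttrstst$trtst
  rot[6] = trstst$trtstt
  rot[7] = rstst$trtsttt
  rot[8] = stst$trtstttr
  rot[9] = tst$trtstttrs
  rot[10] = st$trtstttrst
  rot[11] = t$trtstttrsts
  rot[12] = $trtstttrstst
Sorted (with $ < everything):
  sorted[0] = $trtstttrstst  (last char: 't')
  sorted[1] = rstst$trtsttt  (last char: 't')
  sorted[2] = rtstttrstst$t  (last char: 't')
  sorted[3] = st$trtstttrst  (last char: 't')
  sorted[4] = stst$trtstttr  (last char: 'r')
  sorted[5] = stttrstst$trt  (last char: 't')
  sorted[6] = t$trtstttrsts  (last char: 's')
  sorted[7] = trstst$trtstt  (last char: 't')
  sorted[8] = trtstttrstst$  (last char: '$')
  sorted[9] = tst$trtstttrs  (last char: 's')
  sorted[10] = tstttrstst$tr  (last char: 'r')
  sorted[11] = ttrstst$trtst  (last char: 't')
  sorted[12] = tttrstst$trts  (last char: 's')
Last column: ttttrtst$srts
Original string S is at sorted index 8

Answer: ttttrtst$srts
8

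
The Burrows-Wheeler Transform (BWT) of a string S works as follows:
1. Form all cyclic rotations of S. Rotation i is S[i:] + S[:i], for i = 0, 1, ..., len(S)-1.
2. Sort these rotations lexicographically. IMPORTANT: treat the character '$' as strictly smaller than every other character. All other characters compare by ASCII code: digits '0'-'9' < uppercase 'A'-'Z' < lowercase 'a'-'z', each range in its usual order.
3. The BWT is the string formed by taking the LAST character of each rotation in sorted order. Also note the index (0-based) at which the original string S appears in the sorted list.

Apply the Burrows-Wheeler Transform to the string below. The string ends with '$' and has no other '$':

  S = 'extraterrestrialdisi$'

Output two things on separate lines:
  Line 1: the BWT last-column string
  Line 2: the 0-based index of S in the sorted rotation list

All 21 rotations (rotation i = S[i:]+S[:i]):
  rot[0] = extraterrestrialdisi$
  rot[1] = xtraterrestrialdisi$e
  rot[2] = traterrestrialdisi$ex
  rot[3] = raterrestrialdisi$ext
  rot[4] = aterrestrialdisi$extr
  rot[5] = terrestrialdisi$extra
  rot[6] = errestrialdisi$extrat
  rot[7] = rrestrialdisi$extrate
  rot[8] = restrialdisi$extrater
  rot[9] = estrialdisi$extraterr
  rot[10] = strialdisi$extraterre
  rot[11] = trialdisi$extraterres
  rot[12] = rialdisi$extraterrest
  rot[13] = ialdisi$extraterrestr
  rot[14] = aldisi$extraterrestri
  rot[15] = ldisi$extraterrestria
  rot[16] = disi$extraterrestrial
  rot[17] = isi$extraterrestriald
  rot[18] = si$extraterrestrialdi
  rot[19] = i$extraterrestrialdis
  rot[20] = $extraterrestrialdisi
Sorted (with $ < everything):
  sorted[0] = $extraterrestrialdisi  (last char: 'i')
  sorted[1] = aldisi$extraterrestri  (last char: 'i')
  sorted[2] = aterrestrialdisi$extr  (last char: 'r')
  sorted[3] = disi$extraterrestrial  (last char: 'l')
  sorted[4] = errestrialdisi$extrat  (last char: 't')
  sorted[5] = estrialdisi$extraterr  (last char: 'r')
  sorted[6] = extraterrestrialdisi$  (last char: '$')
  sorted[7] = i$extraterrestrialdis  (last char: 's')
  sorted[8] = ialdisi$extraterrestr  (last char: 'r')
  sorted[9] = isi$extraterrestriald  (last char: 'd')
  sorted[10] = ldisi$extraterrestria  (last char: 'a')
  sorted[11] = raterrestrialdisi$ext  (last char: 't')
  sorted[12] = restrialdisi$extrater  (last char: 'r')
  sorted[13] = rialdisi$extraterrest  (last char: 't')
  sorted[14] = rrestrialdisi$extrate  (last char: 'e')
  sorted[15] = si$extraterrestrialdi  (last char: 'i')
  sorted[16] = strialdisi$extraterre  (last char: 'e')
  sorted[17] = terrestrialdisi$extra  (last char: 'a')
  sorted[18] = traterrestrialdisi$ex  (last char: 'x')
  sorted[19] = trialdisi$extraterres  (last char: 's')
  sorted[20] = xtraterrestrialdisi$e  (last char: 'e')
Last column: iirltr$srdatrteieaxse
Original string S is at sorted index 6

Answer: iirltr$srdatrteieaxse
6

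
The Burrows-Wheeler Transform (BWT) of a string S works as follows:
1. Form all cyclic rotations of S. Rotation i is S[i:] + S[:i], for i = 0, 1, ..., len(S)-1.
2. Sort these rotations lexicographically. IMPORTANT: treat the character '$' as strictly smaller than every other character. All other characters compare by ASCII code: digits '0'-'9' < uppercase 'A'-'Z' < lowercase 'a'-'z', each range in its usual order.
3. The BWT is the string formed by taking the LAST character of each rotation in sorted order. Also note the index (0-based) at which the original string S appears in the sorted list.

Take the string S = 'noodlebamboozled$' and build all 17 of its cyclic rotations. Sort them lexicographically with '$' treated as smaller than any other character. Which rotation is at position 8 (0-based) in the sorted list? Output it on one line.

All 17 rotations (rotation i = S[i:]+S[:i]):
  rot[0] = noodlebamboozled$
  rot[1] = oodlebamboozled$n
  rot[2] = odlebamboozled$no
  rot[3] = dlebamboozled$noo
  rot[4] = lebamboozled$nood
  rot[5] = ebamboozled$noodl
  rot[6] = bamboozled$noodle
  rot[7] = amboozled$noodleb
  rot[8] = mboozled$noodleba
  rot[9] = boozled$noodlebam
  rot[10] = oozled$noodlebamb
  rot[11] = ozled$noodlebambo
  rot[12] = zled$noodlebamboo
  rot[13] = led$noodlebambooz
  rot[14] = ed$noodlebamboozl
  rot[15] = d$noodlebamboozle
  rot[16] = $noodlebamboozled
Sorted (with $ < everything):
  sorted[0] = $noodlebamboozled
  sorted[1] = amboozled$noodleb
  sorted[2] = bamboozled$noodle
  sorted[3] = boozled$noodlebam
  sorted[4] = d$noodlebamboozle
  sorted[5] = dlebamboozled$noo
  sorted[6] = ebamboozled$noodl
  sorted[7] = ed$noodlebamboozl
  sorted[8] = lebamboozled$nood
  sorted[9] = led$noodlebambooz
  sorted[10] = mboozled$noodleba
  sorted[11] = noodlebamboozled$
  sorted[12] = odlebamboozled$no
  sorted[13] = oodlebamboozled$n
  sorted[14] = oozled$noodlebamb
  sorted[15] = ozled$noodlebambo
  sorted[16] = zled$noodlebamboo
sorted[8] = lebamboozled$nood

Answer: lebamboozled$nood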